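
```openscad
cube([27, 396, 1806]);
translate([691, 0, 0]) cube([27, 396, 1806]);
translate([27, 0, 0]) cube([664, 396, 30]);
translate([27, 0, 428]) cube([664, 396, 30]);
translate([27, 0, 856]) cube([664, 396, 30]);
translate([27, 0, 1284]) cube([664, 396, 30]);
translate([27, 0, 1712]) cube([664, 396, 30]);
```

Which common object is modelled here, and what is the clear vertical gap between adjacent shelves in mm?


A bookshelf. The clear shelf gap is 398 mm.

Two tall side panels with 5 horizontal boards between them — a bookshelf. The first two shelf undersides are at z = 0 and z = 428; with shelf thickness 30, the clear gap is 428 − 0 − 30 = 398 mm.


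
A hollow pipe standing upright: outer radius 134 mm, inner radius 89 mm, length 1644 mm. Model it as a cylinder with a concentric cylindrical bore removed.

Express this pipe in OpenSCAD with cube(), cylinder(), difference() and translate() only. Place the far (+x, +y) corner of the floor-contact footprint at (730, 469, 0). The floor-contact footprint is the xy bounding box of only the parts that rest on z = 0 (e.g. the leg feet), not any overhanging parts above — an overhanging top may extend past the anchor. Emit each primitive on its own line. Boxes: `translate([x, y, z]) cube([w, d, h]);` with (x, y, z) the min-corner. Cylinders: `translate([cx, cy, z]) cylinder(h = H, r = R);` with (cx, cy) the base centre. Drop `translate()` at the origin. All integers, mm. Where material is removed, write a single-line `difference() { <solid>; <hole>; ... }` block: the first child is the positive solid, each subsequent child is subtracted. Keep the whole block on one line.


difference() { translate([596, 335, 0]) cylinder(h = 1644, r = 134); translate([596, 335, 0]) cylinder(h = 1644, r = 89); }


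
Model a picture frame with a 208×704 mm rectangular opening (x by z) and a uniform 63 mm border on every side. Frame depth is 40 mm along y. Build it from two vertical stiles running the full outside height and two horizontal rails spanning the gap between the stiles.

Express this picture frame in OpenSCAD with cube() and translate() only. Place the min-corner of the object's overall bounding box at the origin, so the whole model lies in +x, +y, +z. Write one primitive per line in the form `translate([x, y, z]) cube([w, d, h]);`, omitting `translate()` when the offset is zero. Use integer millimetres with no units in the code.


cube([63, 40, 830]);
translate([271, 0, 0]) cube([63, 40, 830]);
translate([63, 0, 0]) cube([208, 40, 63]);
translate([63, 0, 767]) cube([208, 40, 63]);


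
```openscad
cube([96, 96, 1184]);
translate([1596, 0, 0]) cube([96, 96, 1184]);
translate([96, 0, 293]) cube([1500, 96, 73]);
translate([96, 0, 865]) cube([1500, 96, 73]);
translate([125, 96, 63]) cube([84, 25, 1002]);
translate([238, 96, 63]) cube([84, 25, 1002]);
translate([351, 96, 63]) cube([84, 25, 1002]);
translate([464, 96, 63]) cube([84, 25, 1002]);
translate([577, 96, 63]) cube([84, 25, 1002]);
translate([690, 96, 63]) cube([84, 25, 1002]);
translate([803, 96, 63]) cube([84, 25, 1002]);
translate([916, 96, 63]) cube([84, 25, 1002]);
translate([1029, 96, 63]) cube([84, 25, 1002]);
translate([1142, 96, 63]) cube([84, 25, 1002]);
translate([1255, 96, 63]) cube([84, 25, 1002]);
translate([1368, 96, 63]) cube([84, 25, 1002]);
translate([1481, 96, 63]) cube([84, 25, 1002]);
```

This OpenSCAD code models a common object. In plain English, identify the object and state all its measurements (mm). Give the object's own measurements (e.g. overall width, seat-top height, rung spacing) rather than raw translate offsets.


A fence section. Two 96×96 mm posts, 1184 mm tall, stand on the floor with a clear span of 1500 mm between their inner faces. Two horizontal rails of 96×73 mm section span the gap between the posts with their undersides at z = 293 mm and z = 865 mm, flush with the posts' −y face. 13 pickets, each 84 mm wide, 25 mm thick and 1002 mm tall, are fixed to the +y face of the rails with their bottoms at z = 63 mm, spaced across the span with a 29 mm gap after the −x post and between neighbouring pickets, with 31 mm left before the +x post.


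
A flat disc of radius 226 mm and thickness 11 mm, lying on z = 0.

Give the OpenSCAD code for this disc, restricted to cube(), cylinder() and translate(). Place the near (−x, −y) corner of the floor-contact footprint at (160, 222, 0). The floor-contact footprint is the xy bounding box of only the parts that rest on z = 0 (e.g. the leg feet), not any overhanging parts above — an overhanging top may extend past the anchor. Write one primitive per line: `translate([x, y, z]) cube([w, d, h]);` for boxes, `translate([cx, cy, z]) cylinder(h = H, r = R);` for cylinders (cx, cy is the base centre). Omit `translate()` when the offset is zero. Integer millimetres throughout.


translate([386, 448, 0]) cylinder(h = 11, r = 226);


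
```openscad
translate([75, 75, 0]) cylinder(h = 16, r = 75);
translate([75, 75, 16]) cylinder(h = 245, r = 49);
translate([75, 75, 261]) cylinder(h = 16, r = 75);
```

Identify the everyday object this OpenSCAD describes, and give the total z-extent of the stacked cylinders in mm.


A spool. The overall height is 277 mm.

Three coaxial cylinders, large–small–large — a spool. Two 16 mm flanges and a 245 mm core give 16 + 245 + 16 = 277 mm.


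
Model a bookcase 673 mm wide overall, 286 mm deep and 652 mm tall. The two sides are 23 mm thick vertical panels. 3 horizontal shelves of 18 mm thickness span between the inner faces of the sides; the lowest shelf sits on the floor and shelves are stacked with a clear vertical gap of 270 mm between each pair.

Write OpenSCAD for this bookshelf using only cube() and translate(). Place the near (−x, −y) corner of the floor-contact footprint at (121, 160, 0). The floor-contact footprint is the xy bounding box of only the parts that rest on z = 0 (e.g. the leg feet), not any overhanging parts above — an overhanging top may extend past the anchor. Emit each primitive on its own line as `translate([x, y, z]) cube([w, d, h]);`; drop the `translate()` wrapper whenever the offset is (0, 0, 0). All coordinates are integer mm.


translate([121, 160, 0]) cube([23, 286, 652]);
translate([771, 160, 0]) cube([23, 286, 652]);
translate([144, 160, 0]) cube([627, 286, 18]);
translate([144, 160, 288]) cube([627, 286, 18]);
translate([144, 160, 576]) cube([627, 286, 18]);


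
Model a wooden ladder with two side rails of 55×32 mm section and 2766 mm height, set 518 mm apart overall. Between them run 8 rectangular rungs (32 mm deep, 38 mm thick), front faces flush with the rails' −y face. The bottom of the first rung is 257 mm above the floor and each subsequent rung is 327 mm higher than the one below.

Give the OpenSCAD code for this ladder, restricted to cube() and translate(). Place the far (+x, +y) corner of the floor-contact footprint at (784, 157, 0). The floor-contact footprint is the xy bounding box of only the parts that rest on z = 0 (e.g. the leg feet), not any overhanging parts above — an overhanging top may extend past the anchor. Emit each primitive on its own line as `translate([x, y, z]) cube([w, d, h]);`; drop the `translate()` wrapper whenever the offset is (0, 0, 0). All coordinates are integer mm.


translate([266, 125, 0]) cube([55, 32, 2766]);
translate([729, 125, 0]) cube([55, 32, 2766]);
translate([321, 125, 257]) cube([408, 32, 38]);
translate([321, 125, 584]) cube([408, 32, 38]);
translate([321, 125, 911]) cube([408, 32, 38]);
translate([321, 125, 1238]) cube([408, 32, 38]);
translate([321, 125, 1565]) cube([408, 32, 38]);
translate([321, 125, 1892]) cube([408, 32, 38]);
translate([321, 125, 2219]) cube([408, 32, 38]);
translate([321, 125, 2546]) cube([408, 32, 38]);


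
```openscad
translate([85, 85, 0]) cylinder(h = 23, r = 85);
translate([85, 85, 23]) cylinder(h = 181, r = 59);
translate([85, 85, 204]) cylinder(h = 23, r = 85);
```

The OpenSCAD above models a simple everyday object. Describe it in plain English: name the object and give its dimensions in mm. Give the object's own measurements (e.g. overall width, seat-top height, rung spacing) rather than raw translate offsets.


A spool: two coaxial disc flanges of radius 85 mm and thickness 23 mm, joined by a core cylinder of radius 59 mm and height 181 mm. The lower flange rests on z = 0 and the three cylinders share a vertical axis.


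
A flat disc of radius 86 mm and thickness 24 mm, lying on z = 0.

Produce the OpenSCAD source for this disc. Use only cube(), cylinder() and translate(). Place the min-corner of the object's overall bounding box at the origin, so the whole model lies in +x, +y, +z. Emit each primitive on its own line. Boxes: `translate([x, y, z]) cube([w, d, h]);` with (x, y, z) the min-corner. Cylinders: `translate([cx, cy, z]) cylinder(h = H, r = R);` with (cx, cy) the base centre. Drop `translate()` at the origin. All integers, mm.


translate([86, 86, 0]) cylinder(h = 24, r = 86);


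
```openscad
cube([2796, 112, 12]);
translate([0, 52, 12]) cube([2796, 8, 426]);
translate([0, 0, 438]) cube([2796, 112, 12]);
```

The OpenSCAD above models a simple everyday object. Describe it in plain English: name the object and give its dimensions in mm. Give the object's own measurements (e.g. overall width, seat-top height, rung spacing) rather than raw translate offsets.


An I-beam lying along x, 2796 mm long. Overall section height 450 mm. Two flanges 112 mm wide (y) and 12 mm thick, one on the floor and one at the top; a web 8 mm thick runs between them, centred on the flange width.


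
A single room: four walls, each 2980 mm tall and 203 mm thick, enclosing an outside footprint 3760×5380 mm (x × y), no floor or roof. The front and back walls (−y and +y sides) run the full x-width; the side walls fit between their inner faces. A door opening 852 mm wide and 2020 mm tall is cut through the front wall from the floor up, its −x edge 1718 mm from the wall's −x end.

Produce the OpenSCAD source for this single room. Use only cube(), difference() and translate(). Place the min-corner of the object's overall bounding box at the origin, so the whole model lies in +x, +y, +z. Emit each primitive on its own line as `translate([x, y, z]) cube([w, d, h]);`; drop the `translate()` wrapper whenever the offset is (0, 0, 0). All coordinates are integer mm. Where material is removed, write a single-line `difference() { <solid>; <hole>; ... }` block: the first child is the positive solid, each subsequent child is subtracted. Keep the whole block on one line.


difference() { cube([3760, 203, 2980]); translate([1718, 0, 0]) cube([852, 203, 2020]); }
translate([0, 5177, 0]) cube([3760, 203, 2980]);
translate([0, 203, 0]) cube([203, 4974, 2980]);
translate([3557, 203, 0]) cube([203, 4974, 2980]);


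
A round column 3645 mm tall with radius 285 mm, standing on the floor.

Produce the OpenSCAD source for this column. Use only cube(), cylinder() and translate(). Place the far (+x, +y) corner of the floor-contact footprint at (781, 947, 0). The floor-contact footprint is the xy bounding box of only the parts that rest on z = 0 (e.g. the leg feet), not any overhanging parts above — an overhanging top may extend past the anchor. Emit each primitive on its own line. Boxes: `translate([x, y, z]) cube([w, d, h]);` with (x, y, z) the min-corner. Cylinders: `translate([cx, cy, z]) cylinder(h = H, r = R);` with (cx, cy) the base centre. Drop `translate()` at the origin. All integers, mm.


translate([496, 662, 0]) cylinder(h = 3645, r = 285);


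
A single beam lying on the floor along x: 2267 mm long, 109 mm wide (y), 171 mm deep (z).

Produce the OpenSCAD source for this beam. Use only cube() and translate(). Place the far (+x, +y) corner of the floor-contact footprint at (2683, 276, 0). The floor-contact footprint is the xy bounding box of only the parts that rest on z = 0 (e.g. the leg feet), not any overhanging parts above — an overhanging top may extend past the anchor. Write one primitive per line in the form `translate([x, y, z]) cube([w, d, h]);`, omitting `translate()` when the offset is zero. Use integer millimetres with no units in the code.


translate([416, 167, 0]) cube([2267, 109, 171]);


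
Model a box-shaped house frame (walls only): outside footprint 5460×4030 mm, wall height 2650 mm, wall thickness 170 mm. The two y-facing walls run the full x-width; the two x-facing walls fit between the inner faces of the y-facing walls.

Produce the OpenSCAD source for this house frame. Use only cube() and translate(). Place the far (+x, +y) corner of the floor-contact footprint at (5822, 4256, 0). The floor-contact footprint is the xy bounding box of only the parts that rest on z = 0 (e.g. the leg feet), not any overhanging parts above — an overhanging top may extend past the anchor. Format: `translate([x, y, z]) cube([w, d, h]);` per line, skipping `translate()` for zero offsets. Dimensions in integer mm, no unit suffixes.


translate([362, 226, 0]) cube([5460, 170, 2650]);
translate([362, 4086, 0]) cube([5460, 170, 2650]);
translate([362, 396, 0]) cube([170, 3690, 2650]);
translate([5652, 396, 0]) cube([170, 3690, 2650]);


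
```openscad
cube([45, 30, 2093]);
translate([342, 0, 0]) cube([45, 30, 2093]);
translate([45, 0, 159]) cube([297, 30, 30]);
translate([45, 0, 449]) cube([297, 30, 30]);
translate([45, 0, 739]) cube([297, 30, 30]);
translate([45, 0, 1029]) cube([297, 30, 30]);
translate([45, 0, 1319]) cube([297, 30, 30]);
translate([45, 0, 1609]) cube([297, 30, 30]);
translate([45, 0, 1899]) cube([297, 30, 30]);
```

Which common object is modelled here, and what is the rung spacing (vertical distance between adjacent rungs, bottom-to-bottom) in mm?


A ladder. The rung spacing is 290 mm.

Two tall 45×30 posts with 7 short bars between them — a ladder. Adjacent rungs sit at z = 159 and z = 449, so the spacing is 449 − 159 = 290 mm.


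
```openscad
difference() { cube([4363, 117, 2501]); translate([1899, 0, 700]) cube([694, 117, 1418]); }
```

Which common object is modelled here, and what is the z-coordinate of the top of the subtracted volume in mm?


A wall with a window opening. The window head height is 2118 mm.

A wall with a rectangular opening subtracted — a window. Sill at z = 700, opening 1418 mm tall, so the head is at 700 + 1418 = 2118 mm.


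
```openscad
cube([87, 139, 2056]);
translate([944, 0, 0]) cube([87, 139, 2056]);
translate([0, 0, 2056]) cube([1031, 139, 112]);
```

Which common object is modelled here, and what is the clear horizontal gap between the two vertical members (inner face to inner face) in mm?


A door frame. The clear opening width is 857 mm.

Two 2056 mm tall posts with a header on top — a door frame. The left jamb is 87 mm wide at x = 0; the right jamb starts at x = 944. The clear opening is 944 − 87 = 857 mm.


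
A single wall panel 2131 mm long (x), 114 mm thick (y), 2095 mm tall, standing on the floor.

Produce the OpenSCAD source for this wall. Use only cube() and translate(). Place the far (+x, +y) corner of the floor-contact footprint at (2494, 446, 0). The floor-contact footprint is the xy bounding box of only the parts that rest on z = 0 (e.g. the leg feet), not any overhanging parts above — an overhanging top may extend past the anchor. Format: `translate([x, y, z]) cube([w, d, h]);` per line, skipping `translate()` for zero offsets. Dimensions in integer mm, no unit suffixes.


translate([363, 332, 0]) cube([2131, 114, 2095]);


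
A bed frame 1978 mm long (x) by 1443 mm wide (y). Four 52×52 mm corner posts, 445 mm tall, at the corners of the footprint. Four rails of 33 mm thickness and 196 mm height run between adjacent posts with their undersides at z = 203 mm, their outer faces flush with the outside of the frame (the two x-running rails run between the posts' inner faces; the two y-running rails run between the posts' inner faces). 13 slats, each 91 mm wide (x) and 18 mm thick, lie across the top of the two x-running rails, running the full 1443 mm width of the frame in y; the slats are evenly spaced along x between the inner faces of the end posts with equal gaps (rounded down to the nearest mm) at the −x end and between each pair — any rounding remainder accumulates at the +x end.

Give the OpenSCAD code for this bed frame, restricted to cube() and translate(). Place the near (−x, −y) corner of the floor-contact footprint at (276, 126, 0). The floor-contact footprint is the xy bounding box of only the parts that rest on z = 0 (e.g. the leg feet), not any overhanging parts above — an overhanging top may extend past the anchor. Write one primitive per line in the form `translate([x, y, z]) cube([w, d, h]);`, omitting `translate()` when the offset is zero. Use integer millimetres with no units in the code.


translate([276, 126, 0]) cube([52, 52, 445]);
translate([276, 1517, 0]) cube([52, 52, 445]);
translate([2202, 126, 0]) cube([52, 52, 445]);
translate([2202, 1517, 0]) cube([52, 52, 445]);
translate([328, 126, 203]) cube([1874, 33, 196]);
translate([328, 1536, 203]) cube([1874, 33, 196]);
translate([276, 178, 203]) cube([33, 1339, 196]);
translate([2221, 178, 203]) cube([33, 1339, 196]);
translate([377, 126, 399]) cube([91, 1443, 18]);
translate([517, 126, 399]) cube([91, 1443, 18]);
translate([657, 126, 399]) cube([91, 1443, 18]);
translate([797, 126, 399]) cube([91, 1443, 18]);
translate([937, 126, 399]) cube([91, 1443, 18]);
translate([1077, 126, 399]) cube([91, 1443, 18]);
translate([1217, 126, 399]) cube([91, 1443, 18]);
translate([1357, 126, 399]) cube([91, 1443, 18]);
translate([1497, 126, 399]) cube([91, 1443, 18]);
translate([1637, 126, 399]) cube([91, 1443, 18]);
translate([1777, 126, 399]) cube([91, 1443, 18]);
translate([1917, 126, 399]) cube([91, 1443, 18]);
translate([2057, 126, 399]) cube([91, 1443, 18]);


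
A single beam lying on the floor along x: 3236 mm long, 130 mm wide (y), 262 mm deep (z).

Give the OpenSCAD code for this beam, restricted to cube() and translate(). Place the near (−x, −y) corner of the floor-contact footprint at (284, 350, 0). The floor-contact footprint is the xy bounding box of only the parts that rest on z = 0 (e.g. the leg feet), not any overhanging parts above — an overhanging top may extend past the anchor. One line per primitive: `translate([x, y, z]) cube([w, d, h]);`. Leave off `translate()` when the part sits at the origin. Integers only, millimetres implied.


translate([284, 350, 0]) cube([3236, 130, 262]);


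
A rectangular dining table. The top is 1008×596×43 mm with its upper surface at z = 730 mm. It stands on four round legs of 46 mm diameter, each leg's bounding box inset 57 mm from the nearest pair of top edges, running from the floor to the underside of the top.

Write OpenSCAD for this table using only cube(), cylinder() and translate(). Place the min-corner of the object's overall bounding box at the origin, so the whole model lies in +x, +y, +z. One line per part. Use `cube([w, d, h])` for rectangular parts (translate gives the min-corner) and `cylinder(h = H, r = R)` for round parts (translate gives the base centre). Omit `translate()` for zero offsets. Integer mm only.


translate([0, 0, 687]) cube([1008, 596, 43]);
translate([80, 80, 0]) cylinder(h = 687, r = 23);
translate([928, 80, 0]) cylinder(h = 687, r = 23);
translate([80, 516, 0]) cylinder(h = 687, r = 23);
translate([928, 516, 0]) cylinder(h = 687, r = 23);


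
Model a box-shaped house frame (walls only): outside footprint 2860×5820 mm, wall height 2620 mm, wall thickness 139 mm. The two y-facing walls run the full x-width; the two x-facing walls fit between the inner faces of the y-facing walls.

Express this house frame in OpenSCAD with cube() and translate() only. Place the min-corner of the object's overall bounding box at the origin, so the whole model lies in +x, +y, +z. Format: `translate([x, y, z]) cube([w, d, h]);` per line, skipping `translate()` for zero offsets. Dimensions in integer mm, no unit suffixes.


cube([2860, 139, 2620]);
translate([0, 5681, 0]) cube([2860, 139, 2620]);
translate([0, 139, 0]) cube([139, 5542, 2620]);
translate([2721, 139, 0]) cube([139, 5542, 2620]);


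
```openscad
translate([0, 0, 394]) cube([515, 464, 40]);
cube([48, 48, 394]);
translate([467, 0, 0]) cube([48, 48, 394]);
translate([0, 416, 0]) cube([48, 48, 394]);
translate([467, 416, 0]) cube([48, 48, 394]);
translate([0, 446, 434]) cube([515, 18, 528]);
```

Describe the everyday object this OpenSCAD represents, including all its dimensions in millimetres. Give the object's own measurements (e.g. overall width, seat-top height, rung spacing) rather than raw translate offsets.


A chair. The seat is a 515×464×40 mm slab with its top at z = 434 mm, on four 48×48 mm corner legs (flush with the seat edges, standing on z = 0). A flat backrest 18 mm thick, 528 mm tall, spans the full seat width and rises from the seat top along its +y edge, rear face flush with the rear of the seat.


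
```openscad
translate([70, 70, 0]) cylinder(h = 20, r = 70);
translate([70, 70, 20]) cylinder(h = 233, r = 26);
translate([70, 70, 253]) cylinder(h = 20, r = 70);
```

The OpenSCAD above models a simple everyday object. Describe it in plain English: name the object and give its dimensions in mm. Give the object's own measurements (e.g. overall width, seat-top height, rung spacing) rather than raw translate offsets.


A spool: two coaxial disc flanges of radius 70 mm and thickness 20 mm, joined by a core cylinder of radius 26 mm and height 233 mm. The lower flange rests on z = 0 and the three cylinders share a vertical axis.


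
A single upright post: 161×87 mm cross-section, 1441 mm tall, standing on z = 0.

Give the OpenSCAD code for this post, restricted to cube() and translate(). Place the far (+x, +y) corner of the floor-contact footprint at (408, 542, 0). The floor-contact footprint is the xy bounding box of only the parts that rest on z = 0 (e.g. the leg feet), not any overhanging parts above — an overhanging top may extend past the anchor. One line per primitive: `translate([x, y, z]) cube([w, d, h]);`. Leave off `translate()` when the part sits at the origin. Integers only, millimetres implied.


translate([247, 455, 0]) cube([161, 87, 1441]);


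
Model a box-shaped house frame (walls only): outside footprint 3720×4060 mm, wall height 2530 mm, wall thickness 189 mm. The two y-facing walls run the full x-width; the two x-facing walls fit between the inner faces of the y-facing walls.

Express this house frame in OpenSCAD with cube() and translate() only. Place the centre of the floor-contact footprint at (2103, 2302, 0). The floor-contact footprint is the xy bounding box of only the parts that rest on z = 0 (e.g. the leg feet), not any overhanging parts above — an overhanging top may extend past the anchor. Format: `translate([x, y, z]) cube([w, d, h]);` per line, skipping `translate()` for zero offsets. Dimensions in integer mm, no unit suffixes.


translate([243, 272, 0]) cube([3720, 189, 2530]);
translate([243, 4143, 0]) cube([3720, 189, 2530]);
translate([243, 461, 0]) cube([189, 3682, 2530]);
translate([3774, 461, 0]) cube([189, 3682, 2530]);


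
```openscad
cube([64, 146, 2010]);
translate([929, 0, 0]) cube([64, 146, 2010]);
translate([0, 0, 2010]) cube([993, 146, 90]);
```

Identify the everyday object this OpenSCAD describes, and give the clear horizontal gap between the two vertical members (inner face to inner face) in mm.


A door frame. The clear opening width is 865 mm.

Two 2010 mm tall posts with a header on top — a door frame. The left jamb is 64 mm wide at x = 0; the right jamb starts at x = 929. The clear opening is 929 − 64 = 865 mm.


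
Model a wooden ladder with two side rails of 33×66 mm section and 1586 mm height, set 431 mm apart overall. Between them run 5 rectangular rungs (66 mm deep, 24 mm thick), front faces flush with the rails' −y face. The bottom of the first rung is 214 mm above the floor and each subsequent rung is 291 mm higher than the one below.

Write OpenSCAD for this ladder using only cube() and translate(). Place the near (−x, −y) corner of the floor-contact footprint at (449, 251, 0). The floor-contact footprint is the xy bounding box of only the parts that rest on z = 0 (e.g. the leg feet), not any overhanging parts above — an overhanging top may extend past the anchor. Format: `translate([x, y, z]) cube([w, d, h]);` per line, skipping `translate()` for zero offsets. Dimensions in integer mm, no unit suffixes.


// rung span = 431 - 2*33 = 365
// rung[k] z = 214 + k*291
translate([449, 251, 0]) cube([33, 66, 1586]);
translate([847, 251, 0]) cube([33, 66, 1586]);
translate([482, 251, 214]) cube([365, 66, 24]);
translate([482, 251, 505]) cube([365, 66, 24]);
translate([482, 251, 796]) cube([365, 66, 24]);
translate([482, 251, 1087]) cube([365, 66, 24]);
translate([482, 251, 1378]) cube([365, 66, 24]);


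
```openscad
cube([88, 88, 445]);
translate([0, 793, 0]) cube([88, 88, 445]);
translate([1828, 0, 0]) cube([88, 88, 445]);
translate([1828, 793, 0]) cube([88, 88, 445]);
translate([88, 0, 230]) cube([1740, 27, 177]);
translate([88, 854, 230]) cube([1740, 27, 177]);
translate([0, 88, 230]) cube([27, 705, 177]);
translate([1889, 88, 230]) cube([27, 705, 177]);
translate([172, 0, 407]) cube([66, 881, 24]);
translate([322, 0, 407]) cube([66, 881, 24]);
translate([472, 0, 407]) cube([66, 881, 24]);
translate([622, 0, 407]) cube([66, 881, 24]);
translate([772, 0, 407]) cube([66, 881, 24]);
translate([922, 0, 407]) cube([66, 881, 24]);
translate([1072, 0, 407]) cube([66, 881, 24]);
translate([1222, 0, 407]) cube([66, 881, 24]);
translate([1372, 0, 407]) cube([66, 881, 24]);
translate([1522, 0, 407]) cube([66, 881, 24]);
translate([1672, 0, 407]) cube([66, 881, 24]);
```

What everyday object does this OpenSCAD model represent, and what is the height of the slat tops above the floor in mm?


A bed frame. The slat-top height is 431 mm.

Four posts, four rails, and a row of slats — a bed frame. Slats sit on the rails at z = 230 + 177 = 407; with slat thickness 24, the top is 431 mm.


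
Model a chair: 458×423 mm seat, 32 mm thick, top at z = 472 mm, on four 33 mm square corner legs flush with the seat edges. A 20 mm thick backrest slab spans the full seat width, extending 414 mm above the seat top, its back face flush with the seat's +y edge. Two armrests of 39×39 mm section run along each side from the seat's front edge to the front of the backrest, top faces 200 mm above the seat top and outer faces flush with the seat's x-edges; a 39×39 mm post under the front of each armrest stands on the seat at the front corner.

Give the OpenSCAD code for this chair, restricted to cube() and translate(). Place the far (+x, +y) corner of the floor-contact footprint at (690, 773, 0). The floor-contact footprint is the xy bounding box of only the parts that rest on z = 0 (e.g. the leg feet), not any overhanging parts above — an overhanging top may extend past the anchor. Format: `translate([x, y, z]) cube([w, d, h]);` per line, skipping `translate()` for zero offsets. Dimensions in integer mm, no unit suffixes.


translate([232, 350, 440]) cube([458, 423, 32]);
translate([232, 350, 0]) cube([33, 33, 440]);
translate([657, 350, 0]) cube([33, 33, 440]);
translate([232, 740, 0]) cube([33, 33, 440]);
translate([657, 740, 0]) cube([33, 33, 440]);
translate([232, 753, 472]) cube([458, 20, 414]);
translate([232, 350, 633]) cube([39, 403, 39]);
translate([651, 350, 633]) cube([39, 403, 39]);
translate([232, 350, 472]) cube([39, 39, 161]);
translate([651, 350, 472]) cube([39, 39, 161]);


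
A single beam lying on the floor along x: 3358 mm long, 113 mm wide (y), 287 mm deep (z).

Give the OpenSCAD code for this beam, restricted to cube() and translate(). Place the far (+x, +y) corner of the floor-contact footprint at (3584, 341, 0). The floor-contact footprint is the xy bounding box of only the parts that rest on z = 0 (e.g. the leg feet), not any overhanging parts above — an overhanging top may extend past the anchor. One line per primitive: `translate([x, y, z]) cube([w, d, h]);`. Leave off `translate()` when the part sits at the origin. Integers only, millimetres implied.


translate([226, 228, 0]) cube([3358, 113, 287]);


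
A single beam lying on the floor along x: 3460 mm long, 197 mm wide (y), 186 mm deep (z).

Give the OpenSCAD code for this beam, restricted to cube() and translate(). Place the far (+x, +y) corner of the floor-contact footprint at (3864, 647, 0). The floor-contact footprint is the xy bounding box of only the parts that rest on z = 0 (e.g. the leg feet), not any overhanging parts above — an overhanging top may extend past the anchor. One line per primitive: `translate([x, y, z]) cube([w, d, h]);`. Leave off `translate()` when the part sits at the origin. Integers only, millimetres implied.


translate([404, 450, 0]) cube([3460, 197, 186]);


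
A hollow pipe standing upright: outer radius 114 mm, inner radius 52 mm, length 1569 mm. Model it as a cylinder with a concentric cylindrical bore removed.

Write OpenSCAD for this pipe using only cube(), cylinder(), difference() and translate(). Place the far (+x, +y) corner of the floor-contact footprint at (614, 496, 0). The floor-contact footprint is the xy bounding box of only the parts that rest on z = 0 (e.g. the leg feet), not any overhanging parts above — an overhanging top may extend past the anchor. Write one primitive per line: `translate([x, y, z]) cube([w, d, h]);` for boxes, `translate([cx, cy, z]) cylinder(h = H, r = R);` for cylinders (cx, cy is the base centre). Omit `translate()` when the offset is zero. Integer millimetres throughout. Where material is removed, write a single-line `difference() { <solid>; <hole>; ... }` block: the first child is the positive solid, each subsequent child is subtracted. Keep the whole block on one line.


difference() { translate([500, 382, 0]) cylinder(h = 1569, r = 114); translate([500, 382, 0]) cylinder(h = 1569, r = 52); }


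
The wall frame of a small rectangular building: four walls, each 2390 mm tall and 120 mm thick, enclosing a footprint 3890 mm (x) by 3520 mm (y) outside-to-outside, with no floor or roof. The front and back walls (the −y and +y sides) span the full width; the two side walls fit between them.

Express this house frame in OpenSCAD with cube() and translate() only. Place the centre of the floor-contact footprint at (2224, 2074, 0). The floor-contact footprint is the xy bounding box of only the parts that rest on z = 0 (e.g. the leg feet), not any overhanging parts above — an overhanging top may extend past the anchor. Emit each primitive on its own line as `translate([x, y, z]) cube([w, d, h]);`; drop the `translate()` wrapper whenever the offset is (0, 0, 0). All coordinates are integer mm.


translate([279, 314, 0]) cube([3890, 120, 2390]);
translate([279, 3714, 0]) cube([3890, 120, 2390]);
translate([279, 434, 0]) cube([120, 3280, 2390]);
translate([4049, 434, 0]) cube([120, 3280, 2390]);


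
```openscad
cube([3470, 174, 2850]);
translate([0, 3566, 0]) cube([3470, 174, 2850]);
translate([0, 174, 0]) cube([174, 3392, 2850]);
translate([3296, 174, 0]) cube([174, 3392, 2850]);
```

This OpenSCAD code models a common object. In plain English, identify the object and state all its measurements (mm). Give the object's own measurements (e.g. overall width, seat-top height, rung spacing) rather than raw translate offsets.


The wall frame of a small rectangular building: four walls, each 2850 mm tall and 174 mm thick, enclosing a footprint 3470 mm (x) by 3740 mm (y) outside-to-outside, with no floor or roof. The front and back walls (the −y and +y sides) span the full width; the two side walls fit between them.


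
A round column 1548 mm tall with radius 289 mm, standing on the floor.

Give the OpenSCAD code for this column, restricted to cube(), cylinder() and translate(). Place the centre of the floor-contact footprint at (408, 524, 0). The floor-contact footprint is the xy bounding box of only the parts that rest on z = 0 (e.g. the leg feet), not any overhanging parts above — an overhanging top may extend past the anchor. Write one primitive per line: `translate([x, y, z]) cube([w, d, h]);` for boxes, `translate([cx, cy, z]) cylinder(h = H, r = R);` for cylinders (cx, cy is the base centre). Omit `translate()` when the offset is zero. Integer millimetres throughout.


translate([408, 524, 0]) cylinder(h = 1548, r = 289);


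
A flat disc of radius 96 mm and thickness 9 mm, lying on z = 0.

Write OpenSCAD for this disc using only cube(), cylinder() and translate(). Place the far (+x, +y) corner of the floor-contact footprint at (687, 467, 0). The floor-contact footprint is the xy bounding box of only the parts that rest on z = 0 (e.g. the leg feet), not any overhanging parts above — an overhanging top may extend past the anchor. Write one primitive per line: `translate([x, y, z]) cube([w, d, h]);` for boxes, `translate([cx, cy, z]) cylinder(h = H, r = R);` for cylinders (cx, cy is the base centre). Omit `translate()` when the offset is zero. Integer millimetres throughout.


translate([591, 371, 0]) cylinder(h = 9, r = 96);


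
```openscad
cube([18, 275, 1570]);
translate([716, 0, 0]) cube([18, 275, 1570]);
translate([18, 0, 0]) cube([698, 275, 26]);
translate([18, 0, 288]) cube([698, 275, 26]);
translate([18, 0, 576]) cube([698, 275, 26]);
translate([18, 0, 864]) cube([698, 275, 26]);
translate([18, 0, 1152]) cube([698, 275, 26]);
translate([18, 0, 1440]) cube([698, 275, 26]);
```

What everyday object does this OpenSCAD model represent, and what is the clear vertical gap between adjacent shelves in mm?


A bookshelf. The clear shelf gap is 262 mm.

Two tall side panels with 6 horizontal boards between them — a bookshelf. The first two shelf undersides are at z = 0 and z = 288; with shelf thickness 26, the clear gap is 288 − 0 − 26 = 262 mm.


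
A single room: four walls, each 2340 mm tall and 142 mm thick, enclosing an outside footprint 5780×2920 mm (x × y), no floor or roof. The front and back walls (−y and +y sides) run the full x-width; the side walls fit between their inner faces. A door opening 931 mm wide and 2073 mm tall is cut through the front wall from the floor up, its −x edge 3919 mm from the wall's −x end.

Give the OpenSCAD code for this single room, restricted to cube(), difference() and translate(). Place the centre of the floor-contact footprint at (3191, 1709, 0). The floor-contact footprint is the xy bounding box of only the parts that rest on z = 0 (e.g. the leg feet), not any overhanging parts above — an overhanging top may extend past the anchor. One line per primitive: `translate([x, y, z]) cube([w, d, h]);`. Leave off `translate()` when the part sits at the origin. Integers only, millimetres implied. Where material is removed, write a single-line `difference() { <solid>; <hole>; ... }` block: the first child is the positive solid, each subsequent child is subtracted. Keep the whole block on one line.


difference() { translate([301, 249, 0]) cube([5780, 142, 2340]); translate([4220, 249, 0]) cube([931, 142, 2073]); }
translate([301, 3027, 0]) cube([5780, 142, 2340]);
translate([301, 391, 0]) cube([142, 2636, 2340]);
translate([5939, 391, 0]) cube([142, 2636, 2340]);


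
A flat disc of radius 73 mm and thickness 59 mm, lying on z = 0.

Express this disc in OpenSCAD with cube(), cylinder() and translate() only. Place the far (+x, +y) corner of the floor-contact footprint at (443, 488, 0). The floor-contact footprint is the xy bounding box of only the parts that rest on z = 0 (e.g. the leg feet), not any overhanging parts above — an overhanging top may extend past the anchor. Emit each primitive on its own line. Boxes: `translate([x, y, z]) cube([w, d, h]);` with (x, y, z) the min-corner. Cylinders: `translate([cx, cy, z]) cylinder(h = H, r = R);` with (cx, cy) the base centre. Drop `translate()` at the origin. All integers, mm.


translate([370, 415, 0]) cylinder(h = 59, r = 73);


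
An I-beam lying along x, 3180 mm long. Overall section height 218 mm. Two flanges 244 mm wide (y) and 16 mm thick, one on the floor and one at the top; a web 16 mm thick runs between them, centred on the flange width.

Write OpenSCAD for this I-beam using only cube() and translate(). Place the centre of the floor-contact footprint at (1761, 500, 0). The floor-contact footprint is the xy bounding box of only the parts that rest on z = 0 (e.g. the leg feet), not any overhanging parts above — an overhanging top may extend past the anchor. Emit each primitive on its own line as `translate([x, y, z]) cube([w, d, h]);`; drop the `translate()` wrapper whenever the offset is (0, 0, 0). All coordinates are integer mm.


translate([171, 378, 0]) cube([3180, 244, 16]);
translate([171, 492, 16]) cube([3180, 16, 186]);
translate([171, 378, 202]) cube([3180, 244, 16]);


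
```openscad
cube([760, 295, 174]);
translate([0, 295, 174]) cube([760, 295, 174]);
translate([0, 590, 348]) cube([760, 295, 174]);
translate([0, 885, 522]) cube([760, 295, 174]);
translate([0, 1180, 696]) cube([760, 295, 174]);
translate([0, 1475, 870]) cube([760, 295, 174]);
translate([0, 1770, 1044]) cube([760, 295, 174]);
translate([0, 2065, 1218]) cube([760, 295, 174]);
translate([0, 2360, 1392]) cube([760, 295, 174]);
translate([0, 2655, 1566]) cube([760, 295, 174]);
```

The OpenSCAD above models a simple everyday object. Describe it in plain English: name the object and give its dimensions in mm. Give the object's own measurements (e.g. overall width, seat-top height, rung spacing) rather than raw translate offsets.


A straight staircase of 10 solid steps. Each step is 760 mm wide (x), 295 mm deep (y, the going) and 174 mm tall (the rise). The first step rests on the floor; each subsequent step sits one going further in +y and one rise higher in +z, directly behind and above the previous step with no overlap.


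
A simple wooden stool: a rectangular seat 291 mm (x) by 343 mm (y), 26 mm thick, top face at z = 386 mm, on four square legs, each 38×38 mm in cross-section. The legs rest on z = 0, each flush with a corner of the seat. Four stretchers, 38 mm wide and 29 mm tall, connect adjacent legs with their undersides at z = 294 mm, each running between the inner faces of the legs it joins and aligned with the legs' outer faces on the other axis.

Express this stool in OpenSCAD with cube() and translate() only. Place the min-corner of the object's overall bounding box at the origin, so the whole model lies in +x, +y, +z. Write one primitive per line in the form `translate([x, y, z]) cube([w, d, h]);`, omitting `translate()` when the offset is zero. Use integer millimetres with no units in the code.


// leg_h = 386 - 26 = 360
// stretcher span = 291 - 2*38 = 215
translate([0, 0, 360]) cube([291, 343, 26]);
cube([38, 38, 360]);
translate([253, 0, 0]) cube([38, 38, 360]);
translate([0, 305, 0]) cube([38, 38, 360]);
translate([253, 305, 0]) cube([38, 38, 360]);
translate([38, 0, 294]) cube([215, 38, 29]);
translate([38, 305, 294]) cube([215, 38, 29]);
translate([0, 38, 294]) cube([38, 267, 29]);
translate([253, 38, 294]) cube([38, 267, 29]);


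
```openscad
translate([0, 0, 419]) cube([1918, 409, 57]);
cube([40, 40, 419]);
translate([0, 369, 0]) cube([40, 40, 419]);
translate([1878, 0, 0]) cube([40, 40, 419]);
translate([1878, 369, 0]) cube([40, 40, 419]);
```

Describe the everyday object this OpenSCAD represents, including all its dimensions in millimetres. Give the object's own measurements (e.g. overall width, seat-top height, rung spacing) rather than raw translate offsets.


A bench: a 1918×409 mm seat slab, 57 mm thick, top at z = 476 mm, on four 40×40 mm square legs flush with the seat corners and standing on z = 0.


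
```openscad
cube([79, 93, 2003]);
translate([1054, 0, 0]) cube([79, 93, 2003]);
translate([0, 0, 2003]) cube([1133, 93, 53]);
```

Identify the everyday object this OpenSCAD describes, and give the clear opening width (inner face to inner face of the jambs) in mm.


A door frame. The clear opening width is 975 mm.

Two 2003 mm tall posts with a header on top — a door frame. The left jamb is 79 mm wide at x = 0; the right jamb starts at x = 1054. The clear opening is 1054 − 79 = 975 mm.
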